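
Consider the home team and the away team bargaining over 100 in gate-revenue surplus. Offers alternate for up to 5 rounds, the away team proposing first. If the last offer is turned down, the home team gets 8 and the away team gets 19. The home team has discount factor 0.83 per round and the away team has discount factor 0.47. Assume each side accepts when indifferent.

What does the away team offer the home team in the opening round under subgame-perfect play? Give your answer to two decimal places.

62.37

Round 5 (the away team proposes): the home team gets 8 if talks fail, so the away team offers 8 and keeps 92.
Round 4 (the home team proposes): the away team can get 92 next round, worth 0.47 × 92 = 43.24 now; the home team offers that and keeps 56.76.
Round 3 (the away team proposes): the home team can get 56.76 next round, worth 0.83 × 56.76 = 47.1108 now. The away team offers 47.1108 and keeps 100 − 47.1108 = 52.8892.
Round 2 (the home team proposes): the away team can get 52.8892 next round, worth 0.47 × 52.8892 = 24.857924 now. The home team offers 24.857924 and keeps 100 − 24.857924 = 75.142076.
Round 1 (the away team proposes): the home team can get 75.142076 next round, worth 0.83 × 75.142076 = 62.36792308 now, so the away team offers 62.36792308, keeping 37.63207692.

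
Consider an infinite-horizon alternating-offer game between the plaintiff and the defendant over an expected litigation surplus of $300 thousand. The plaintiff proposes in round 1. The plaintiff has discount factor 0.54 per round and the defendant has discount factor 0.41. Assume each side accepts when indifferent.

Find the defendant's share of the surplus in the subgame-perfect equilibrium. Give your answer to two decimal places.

72.67

Let x be the plaintiff's share when the plaintiff proposes and y be the defendant's share when the defendant proposes.
The defendant accepts iff offered ≥ 0.41·y, so x = 300 − 0.41y. Symmetrically y = 300 − 0.54x.
Substituting: x = 300 − 0.41(300 − 0.54x), giving x(1 − 0.54·0.41) = 300(1 − 0.41).
So x = 300 × 0.59 / 0.7786 ≈ 227.3311, and the defendant receives 300 − x ≈ 72.6689.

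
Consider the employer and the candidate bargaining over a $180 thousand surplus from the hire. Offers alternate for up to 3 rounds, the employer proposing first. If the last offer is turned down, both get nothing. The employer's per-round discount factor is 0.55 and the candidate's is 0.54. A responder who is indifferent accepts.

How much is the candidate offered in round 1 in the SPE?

By backward induction:
Round 3 (the employer proposes): the candidate will accept anything ≥ 0, so the employer offers 0 and keeps 180.
Round 2 (the candidate proposes): the employer can get 180 next round, worth 0.55 × 180 = 99 now. The candidate offers 99 and keeps 180 − 99 = 81.
Round 1 (the employer proposes): the candidate can get 81 next round, worth 0.54 × 81 = 43.74 now. The employer offers 43.74 and keeps 180 − 43.74 = 136.26.

43.74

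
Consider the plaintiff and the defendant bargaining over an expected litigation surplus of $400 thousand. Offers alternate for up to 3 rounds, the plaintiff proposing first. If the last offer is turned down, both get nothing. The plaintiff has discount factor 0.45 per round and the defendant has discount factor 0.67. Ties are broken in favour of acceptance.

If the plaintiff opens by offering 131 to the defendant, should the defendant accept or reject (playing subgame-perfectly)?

Reject

Round 3 (the plaintiff proposes): rejection yields 0 for the defendant; the plaintiff offers 0 and keeps 400.
Round 2 (the defendant proposes): the plaintiff can get 400 next round, worth 0.45 × 400 = 180 now, so the defendant offers 180, keeping 220.
So by rejecting in round 1, the defendant gets 220 next round, worth 0.67 × 220 = 147.4 now.
Offer 131 < 147.4, so the defendant rejects.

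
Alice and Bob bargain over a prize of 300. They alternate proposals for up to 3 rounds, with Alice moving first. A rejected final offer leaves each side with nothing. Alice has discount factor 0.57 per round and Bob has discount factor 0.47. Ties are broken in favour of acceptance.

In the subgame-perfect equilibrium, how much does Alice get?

239.37

Round 3 (Alice proposes): rejection yields 0 for Bob; Alice offers 0 and keeps 300.
Round 2 (Bob proposes): Alice can get 300 next round, worth 0.57 × 300 = 171 now. Bob offers 171 and keeps 300 − 171 = 129.
Round 1 (Alice proposes): Bob can get 129 next round, worth 0.47 × 129 = 60.63 now, so Alice offers 60.63, keeping 239.37.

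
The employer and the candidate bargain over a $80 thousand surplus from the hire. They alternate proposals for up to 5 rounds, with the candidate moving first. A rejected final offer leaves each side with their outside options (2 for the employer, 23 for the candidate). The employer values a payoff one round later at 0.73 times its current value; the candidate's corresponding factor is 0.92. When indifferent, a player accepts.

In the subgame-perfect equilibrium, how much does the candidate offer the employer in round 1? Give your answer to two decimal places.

Round 5 (the candidate proposes): the employer gets 2 if talks fail, so the candidate offers 2 and keeps 78.
Round 4 (the employer proposes): the candidate can get 78 next round, worth 0.92 × 78 = 71.76 now, so the employer offers 71.76, keeping 8.24.
Round 3 (the candidate proposes): the employer can get 8.24 next round, worth 0.73 × 8.24 = 6.0152 now; the candidate offers that and keeps 73.9848.
Round 2 (the employer proposes): the candidate can get 73.9848 next round, worth 0.92 × 73.9848 = 68.066016 now; the employer offers that and keeps 11.933984.
Round 1 (the candidate proposes): the employer can get 11.933984 next round, worth 0.73 × 11.933984 = 8.71180832 now, so the candidate offers 8.71180832, keeping 71.28819168.

8.71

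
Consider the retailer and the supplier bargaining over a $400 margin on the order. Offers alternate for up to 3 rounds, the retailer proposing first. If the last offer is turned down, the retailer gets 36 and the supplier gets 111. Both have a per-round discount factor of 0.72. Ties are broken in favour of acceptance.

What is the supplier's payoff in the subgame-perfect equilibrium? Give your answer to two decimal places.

Round 3 (the retailer proposes): the supplier gets 111 if talks fail, so the retailer offers 111 and keeps 289.
Round 2 (the supplier proposes): the retailer can get 289 next round, worth 0.72 × 289 = 208.08 now; the supplier offers that and keeps 191.92.
Round 1 (the retailer proposes): the supplier can get 191.92 next round, worth 0.72 × 191.92 = 138.1824 now; the retailer offers that and keeps 261.8176.

138.18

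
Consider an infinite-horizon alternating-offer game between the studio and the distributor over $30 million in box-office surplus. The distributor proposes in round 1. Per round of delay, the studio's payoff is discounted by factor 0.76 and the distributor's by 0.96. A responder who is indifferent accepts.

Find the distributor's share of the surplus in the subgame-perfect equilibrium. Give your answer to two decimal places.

26.63

Let x be the distributor's share when the distributor proposes and y be the studio's share when the studio proposes.
The studio accepts iff offered ≥ 0.76·y, so x = 30 − 0.76y. Symmetrically y = 30 − 0.96x.
Substituting: x = 30 − 0.76(30 − 0.96x), giving x(1 − 0.96·0.76) = 30(1 − 0.76).
So x = 30 × 0.24 / 0.2704 ≈ 26.6272, and the studio receives 30 − x ≈ 3.3728.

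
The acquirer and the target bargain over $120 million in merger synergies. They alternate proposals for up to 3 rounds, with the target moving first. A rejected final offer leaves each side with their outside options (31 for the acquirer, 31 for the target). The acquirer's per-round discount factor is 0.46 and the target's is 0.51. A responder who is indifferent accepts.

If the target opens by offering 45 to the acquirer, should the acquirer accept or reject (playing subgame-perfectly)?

Round 3 (the target proposes): the acquirer gets 31 if talks fail, so the target offers 31 and keeps 89.
Round 2 (the acquirer proposes): the target can get 89 next round, worth 0.51 × 89 = 45.39 now, so the acquirer offers 45.39, keeping 74.61.
So by rejecting in round 1, the acquirer gets 74.61 next round, worth 0.46 × 74.61 = 34.3206 now.
Offer 45 ≥ 34.3206, so the acquirer accepts.

Accept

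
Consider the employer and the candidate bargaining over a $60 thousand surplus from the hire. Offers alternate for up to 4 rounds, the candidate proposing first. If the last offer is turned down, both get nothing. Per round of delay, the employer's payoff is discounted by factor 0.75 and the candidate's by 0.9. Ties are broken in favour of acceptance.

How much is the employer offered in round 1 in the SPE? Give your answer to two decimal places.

Round 4 (the employer proposes): the candidate will accept anything ≥ 0, so the employer offers 0 and keeps 60.
Round 3 (the candidate proposes): the employer can get 60 next round, worth 0.75 × 60 = 45 now; the candidate offers that and keeps 15.
Round 2 (the employer proposes): the candidate can get 15 next round, worth 0.9 × 15 = 13.5 now. The employer offers 13.5 and keeps 60 − 13.5 = 46.5.
Round 1 (the candidate proposes): the employer can get 46.5 next round, worth 0.75 × 46.5 = 34.875 now; the candidate offers that and keeps 25.125.

34.88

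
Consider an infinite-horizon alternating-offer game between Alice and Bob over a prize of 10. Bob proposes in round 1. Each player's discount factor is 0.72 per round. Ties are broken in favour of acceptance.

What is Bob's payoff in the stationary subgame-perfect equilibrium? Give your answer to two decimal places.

5.81

Let x be Bob's share when Bob proposes and y be Alice's share when Alice proposes.
Alice accepts iff offered ≥ 0.72·y, so x = 10 − 0.72y. Symmetrically y = 10 − 0.72x.
Substituting: x = 10 − 0.72(10 − 0.72x), giving x(1 − 0.72·0.72) = 10(1 − 0.72).
So x = 10 × 0.28 / 0.4816 ≈ 5.8140, and Alice receives 10 − x ≈ 4.1860.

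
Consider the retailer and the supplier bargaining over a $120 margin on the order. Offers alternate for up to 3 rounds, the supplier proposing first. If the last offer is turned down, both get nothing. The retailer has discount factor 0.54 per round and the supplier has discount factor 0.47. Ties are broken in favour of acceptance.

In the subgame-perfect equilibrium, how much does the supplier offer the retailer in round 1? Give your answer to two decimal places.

34.34

Round 3 (the supplier proposes): the retailer will accept anything ≥ 0, so the supplier offers 0 and keeps 120.
Round 2 (the retailer proposes): the supplier can get 120 next round, worth 0.47 × 120 = 56.4 now; the retailer offers that and keeps 63.6.
Round 1 (the supplier proposes): the retailer can get 63.6 next round, worth 0.54 × 63.6 = 34.344 now. The supplier offers 34.344 and keeps 120 − 34.344 = 85.656.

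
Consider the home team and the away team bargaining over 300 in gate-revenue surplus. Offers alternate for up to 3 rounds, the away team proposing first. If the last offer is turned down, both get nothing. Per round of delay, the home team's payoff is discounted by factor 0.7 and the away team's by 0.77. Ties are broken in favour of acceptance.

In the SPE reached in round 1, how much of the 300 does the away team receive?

Round 3 (the away team proposes): rejection yields 0 for the home team; the away team offers 0 and keeps 300.
Round 2 (the home team proposes): the away team can get 300 next round, worth 0.77 × 300 = 231 now; the home team offers that and keeps 69.
Round 1 (the away team proposes): the home team can get 69 next round, worth 0.7 × 69 = 48.3 now, so the away team offers 48.3, keeping 251.7.

251.7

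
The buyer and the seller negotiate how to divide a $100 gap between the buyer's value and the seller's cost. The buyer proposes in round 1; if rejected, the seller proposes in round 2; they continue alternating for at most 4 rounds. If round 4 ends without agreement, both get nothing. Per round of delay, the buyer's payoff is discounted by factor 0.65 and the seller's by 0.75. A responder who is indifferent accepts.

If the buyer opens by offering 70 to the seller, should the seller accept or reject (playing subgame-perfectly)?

Work out the seller's continuation value if the offer is rejected.
Round 4 (the seller proposes): rejection yields 0 for the buyer; the seller offers 0 and keeps 100.
Round 3 (the buyer proposes): the seller can get 100 next round, worth 0.75 × 100 = 75 now. The buyer offers 75 and keeps 100 − 75 = 25.
Round 2 (the seller proposes): the buyer can get 25 next round, worth 0.65 × 25 = 16.25 now, so the seller offers 16.25, keeping 83.75.
So by rejecting in round 1, the seller gets 83.75 next round, worth 0.75 × 83.75 = 62.8125 now.
Offer 70 ≥ 62.8125, so the seller accepts.

Accept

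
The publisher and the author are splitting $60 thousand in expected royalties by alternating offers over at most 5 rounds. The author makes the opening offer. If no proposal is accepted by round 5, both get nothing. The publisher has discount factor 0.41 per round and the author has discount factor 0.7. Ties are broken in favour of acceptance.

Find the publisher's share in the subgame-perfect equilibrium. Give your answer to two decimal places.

Round 5 (the author proposes): rejection yields 0 for the publisher; the author offers 0 and keeps 60.
Round 4 (the publisher proposes): the author can get 60 next round, worth 0.7 × 60 = 42 now. The publisher offers 42 and keeps 60 − 42 = 18.
Round 3 (the author proposes): the publisher can get 18 next round, worth 0.41 × 18 = 7.38 now. The author offers 7.38 and keeps 60 − 7.38 = 52.62.
Round 2 (the publisher proposes): the author can get 52.62 next round, worth 0.7 × 52.62 = 36.834 now; the publisher offers that and keeps 23.166.
Round 1 (the author proposes): the publisher can get 23.166 next round, worth 0.41 × 23.166 = 9.49806 now, so the author offers 9.49806, keeping 50.50194.

9.50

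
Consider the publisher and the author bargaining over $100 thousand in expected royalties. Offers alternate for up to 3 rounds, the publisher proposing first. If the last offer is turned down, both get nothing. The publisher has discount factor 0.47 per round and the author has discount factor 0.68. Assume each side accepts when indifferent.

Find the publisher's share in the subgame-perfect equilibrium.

63.96

By backward induction:
Round 3 (the publisher proposes): rejection yields 0 for the author; the publisher offers 0 and keeps 100.
Round 2 (the author proposes): the publisher can get 100 next round, worth 0.47 × 100 = 47 now, so the author offers 47, keeping 53.
Round 1 (the publisher proposes): the author can get 53 next round, worth 0.68 × 53 = 36.04 now; the publisher offers that and keeps 63.96.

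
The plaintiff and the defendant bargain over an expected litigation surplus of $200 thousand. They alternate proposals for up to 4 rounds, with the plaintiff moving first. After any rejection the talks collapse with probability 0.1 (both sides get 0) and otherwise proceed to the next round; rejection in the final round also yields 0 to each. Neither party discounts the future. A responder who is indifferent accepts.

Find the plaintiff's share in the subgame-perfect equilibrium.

Round 4 (the defendant proposes): rejection yields 0 for the plaintiff; the defendant offers 0 and keeps 200.
Round 3 (the plaintiff proposes): rejecting gives the defendant an expected 0.9 × 200 = 180. The plaintiff offers 180 and keeps 200 − 180 = 20.
Round 2 (the defendant proposes): rejecting gives the plaintiff an expected 0.9 × 20 = 18; the defendant offers that and keeps 182.
Round 1 (the plaintiff proposes): rejecting gives the defendant an expected 0.9 × 182 = 163.8. The plaintiff offers 163.8 and keeps 200 − 163.8 = 36.2.

36.2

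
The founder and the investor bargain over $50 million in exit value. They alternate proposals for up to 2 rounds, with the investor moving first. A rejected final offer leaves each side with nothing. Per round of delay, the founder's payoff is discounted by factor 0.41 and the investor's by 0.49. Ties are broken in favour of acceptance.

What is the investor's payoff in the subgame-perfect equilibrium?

29.5

By backward induction:
Round 2 (the founder proposes): rejection yields 0 for the investor; the founder offers 0 and keeps 50.
Round 1 (the investor proposes): the founder can get 50 next round, worth 0.41 × 50 = 20.5 now. The investor offers 20.5 and keeps 50 − 20.5 = 29.5.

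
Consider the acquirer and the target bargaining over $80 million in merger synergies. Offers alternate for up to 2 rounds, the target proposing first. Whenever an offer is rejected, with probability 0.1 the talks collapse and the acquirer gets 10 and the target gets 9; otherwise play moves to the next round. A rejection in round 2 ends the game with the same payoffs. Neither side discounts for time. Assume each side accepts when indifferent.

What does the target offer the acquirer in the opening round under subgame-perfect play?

64.9

By backward induction:
Round 2 (the acquirer proposes): the target gets 9 if talks fail, so the acquirer offers 9 and keeps 71.
Round 1 (the target proposes): rejecting gives the acquirer an expected 0.9 × 71 + 0.1 × 10 = 64.9. The target offers 64.9 and keeps 80 − 64.9 = 15.1.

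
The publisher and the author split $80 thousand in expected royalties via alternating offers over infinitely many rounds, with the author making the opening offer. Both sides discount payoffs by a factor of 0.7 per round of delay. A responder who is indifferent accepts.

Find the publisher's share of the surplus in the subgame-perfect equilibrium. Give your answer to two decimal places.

Let x be the author's share when the author proposes and y be the publisher's share when the publisher proposes.
The publisher accepts iff offered ≥ 0.7·y, so x = 80 − 0.7y. Symmetrically y = 80 − 0.7x.
Substituting: x = 80 − 0.7(80 − 0.7x), giving x(1 − 0.7·0.7) = 80(1 − 0.7).
So x = 80 × 0.3 / 0.51 ≈ 47.0588, and the publisher receives 80 − x ≈ 32.9412.

32.94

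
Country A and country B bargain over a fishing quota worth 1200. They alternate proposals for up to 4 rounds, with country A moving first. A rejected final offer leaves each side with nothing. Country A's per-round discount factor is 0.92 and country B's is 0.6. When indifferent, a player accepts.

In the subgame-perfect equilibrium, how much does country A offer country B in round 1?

By backward induction:
Round 4 (country B proposes): rejection yields 0 for country A; country B offers 0 and keeps 1200.
Round 3 (country A proposes): country B can get 1200 next round, worth 0.6 × 1200 = 720 now; country A offers that and keeps 480.
Round 2 (country B proposes): country A can get 480 next round, worth 0.92 × 480 = 441.6 now, so country B offers 441.6, keeping 758.4.
Round 1 (country A proposes): country B can get 758.4 next round, worth 0.6 × 758.4 = 455.04 now; country A offers that and keeps 744.96.

455.04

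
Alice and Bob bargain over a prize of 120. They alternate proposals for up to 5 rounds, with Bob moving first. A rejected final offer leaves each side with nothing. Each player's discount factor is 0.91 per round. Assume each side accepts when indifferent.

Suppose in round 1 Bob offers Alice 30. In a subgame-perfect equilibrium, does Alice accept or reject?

Accept

Round 5 (Bob proposes): rejection yields 0 for Alice; Bob offers 0 and keeps 120.
Round 4 (Alice proposes): Bob can get 120 next round, worth 0.91 × 120 = 109.2 now; Alice offers that and keeps 10.8.
Round 3 (Bob proposes): Alice can get 10.8 next round, worth 0.91 × 10.8 = 9.828 now. Bob offers 9.828 and keeps 120 − 9.828 = 110.172.
Round 2 (Alice proposes): Bob can get 110.172 next round, worth 0.91 × 110.172 = 100.25652 now, so Alice offers 100.25652, keeping 19.74348.
So by rejecting in round 1, Alice gets 19.74348 next round, worth 0.91 × 19.74348 = 17.9665668 now.
Offer 30 ≥ 17.9665668, so Alice accepts.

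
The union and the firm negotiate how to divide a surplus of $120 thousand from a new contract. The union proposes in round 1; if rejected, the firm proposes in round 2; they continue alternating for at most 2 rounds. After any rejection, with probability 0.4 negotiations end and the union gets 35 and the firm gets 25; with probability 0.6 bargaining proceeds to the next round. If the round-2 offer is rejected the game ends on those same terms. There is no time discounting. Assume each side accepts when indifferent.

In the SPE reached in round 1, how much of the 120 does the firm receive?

Round 2 (the firm proposes): the union gets 35 if talks fail, so the firm offers 35 and keeps 85.
Round 1 (the union proposes): rejecting gives the firm an expected 0.6 × 85 + 0.4 × 25 = 61; the union offers that and keeps 59.

61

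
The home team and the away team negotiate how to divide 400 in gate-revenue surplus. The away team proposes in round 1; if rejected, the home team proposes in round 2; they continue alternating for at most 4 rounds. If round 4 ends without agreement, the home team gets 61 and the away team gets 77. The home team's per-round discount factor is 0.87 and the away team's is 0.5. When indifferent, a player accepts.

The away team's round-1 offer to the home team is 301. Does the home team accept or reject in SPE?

Accept

Round 4 (the home team proposes): the away team gets 77 if talks fail, so the home team offers 77 and keeps 323.
Round 3 (the away team proposes): the home team can get 323 next round, worth 0.87 × 323 = 281.01 now, so the away team offers 281.01, keeping 118.99.
Round 2 (the home team proposes): the away team can get 118.99 next round, worth 0.5 × 118.99 = 59.495 now; the home team offers that and keeps 340.505.
So by rejecting in round 1, the home team gets 340.505 next round, worth 0.87 × 340.505 = 296.23935 now.
Offer 301 ≥ 296.23935, so the home team accepts.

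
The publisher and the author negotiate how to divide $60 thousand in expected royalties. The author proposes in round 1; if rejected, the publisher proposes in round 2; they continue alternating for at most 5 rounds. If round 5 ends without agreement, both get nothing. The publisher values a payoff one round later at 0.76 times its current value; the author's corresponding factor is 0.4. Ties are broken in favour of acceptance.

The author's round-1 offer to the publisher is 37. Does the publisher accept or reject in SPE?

Round 5 (the author proposes): rejection yields 0 for the publisher; the author offers 0 and keeps 60.
Round 4 (the publisher proposes): the author can get 60 next round, worth 0.4 × 60 = 24 now, so the publisher offers 24, keeping 36.
Round 3 (the author proposes): the publisher can get 36 next round, worth 0.76 × 36 = 27.36 now, so the author offers 27.36, keeping 32.64.
Round 2 (the publisher proposes): the author can get 32.64 next round, worth 0.4 × 32.64 = 13.056 now. The publisher offers 13.056 and keeps 60 − 13.056 = 46.944.
So by rejecting in round 1, the publisher gets 46.944 next round, worth 0.76 × 46.944 = 35.67744 now.
Offer 37 ≥ 35.67744, so the publisher accepts.

Accept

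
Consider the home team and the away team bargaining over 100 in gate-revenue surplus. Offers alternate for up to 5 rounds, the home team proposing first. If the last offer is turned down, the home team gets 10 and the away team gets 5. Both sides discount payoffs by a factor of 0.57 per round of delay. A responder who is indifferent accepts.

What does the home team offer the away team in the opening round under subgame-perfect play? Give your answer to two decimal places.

By backward induction:
Round 5 (the home team proposes): the away team gets 5 if talks fail, so the home team offers 5 and keeps 95.
Round 4 (the away team proposes): the home team can get 95 next round, worth 0.57 × 95 = 54.15 now; the away team offers that and keeps 45.85.
Round 3 (the home team proposes): the away team can get 45.85 next round, worth 0.57 × 45.85 = 26.1345 now. The home team offers 26.1345 and keeps 100 − 26.1345 = 73.8655.
Round 2 (the away team proposes): the home team can get 73.8655 next round, worth 0.57 × 73.8655 = 42.103335 now; the away team offers that and keeps 57.896665.
Round 1 (the home team proposes): the away team can get 57.896665 next round, worth 0.57 × 57.896665 = 33.00109905 now; the home team offers that and keeps 66.99890095.

33.00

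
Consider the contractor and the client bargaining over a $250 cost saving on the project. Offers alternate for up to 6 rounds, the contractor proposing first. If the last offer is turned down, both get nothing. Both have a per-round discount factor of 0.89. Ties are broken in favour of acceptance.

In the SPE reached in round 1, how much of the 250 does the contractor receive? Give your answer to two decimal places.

Round 6 (the client proposes): the contractor will accept anything ≥ 0, so the client offers 0 and keeps 250.
Round 5 (the contractor proposes): the client can get 250 next round, worth 0.89 × 250 = 222.5 now; the contractor offers that and keeps 27.5.
Round 4 (the client proposes): the contractor can get 27.5 next round, worth 0.89 × 27.5 = 24.475 now, so the client offers 24.475, keeping 225.525.
Round 3 (the contractor proposes): the client can get 225.525 next round, worth 0.89 × 225.525 = 200.71725 now, so the contractor offers 200.71725, keeping 49.28275.
Round 2 (the client proposes): the contractor can get 49.28275 next round, worth 0.89 × 49.28275 = 43.8616475 now; the client offers that and keeps 206.1383525.
Round 1 (the contractor proposes): the client can get 206.1383525 next round, worth 0.89 × 206.1383525 = 183.463133725 now. The contractor offers 183.463133725 and keeps 250 − 183.463133725 = 66.536866275.

66.54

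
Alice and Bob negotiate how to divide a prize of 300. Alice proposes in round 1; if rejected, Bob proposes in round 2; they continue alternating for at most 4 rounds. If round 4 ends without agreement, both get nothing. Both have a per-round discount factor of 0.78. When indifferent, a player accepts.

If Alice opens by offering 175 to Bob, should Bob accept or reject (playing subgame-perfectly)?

Round 4 (Bob proposes): Alice will accept anything ≥ 0, so Bob offers 0 and keeps 300.
Round 3 (Alice proposes): Bob can get 300 next round, worth 0.78 × 300 = 234 now; Alice offers that and keeps 66.
Round 2 (Bob proposes): Alice can get 66 next round, worth 0.78 × 66 = 51.48 now. Bob offers 51.48 and keeps 300 − 51.48 = 248.52.
So by rejecting in round 1, Bob gets 248.52 next round, worth 0.78 × 248.52 = 193.8456 now.
Offer 175 < 193.8456, so Bob rejects.

Reject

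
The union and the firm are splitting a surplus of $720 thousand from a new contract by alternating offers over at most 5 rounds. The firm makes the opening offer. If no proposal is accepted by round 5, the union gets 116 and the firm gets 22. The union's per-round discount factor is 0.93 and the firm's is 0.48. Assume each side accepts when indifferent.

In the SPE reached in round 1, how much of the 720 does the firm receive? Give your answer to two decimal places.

193.26

Round 5 (the firm proposes): the union gets 116 if talks fail, so the firm offers 116 and keeps 604.
Round 4 (the union proposes): the firm can get 604 next round, worth 0.48 × 604 = 289.92 now; the union offers that and keeps 430.08.
Round 3 (the firm proposes): the union can get 430.08 next round, worth 0.93 × 430.08 = 399.9744 now. The firm offers 399.9744 and keeps 720 − 399.9744 = 320.0256.
Round 2 (the union proposes): the firm can get 320.0256 next round, worth 0.48 × 320.0256 = 153.612288 now. The union offers 153.612288 and keeps 720 − 153.612288 = 566.387712.
Round 1 (the firm proposes): the union can get 566.387712 next round, worth 0.93 × 566.387712 = 526.74057216 now, so the firm offers 526.74057216, keeping 193.25942784.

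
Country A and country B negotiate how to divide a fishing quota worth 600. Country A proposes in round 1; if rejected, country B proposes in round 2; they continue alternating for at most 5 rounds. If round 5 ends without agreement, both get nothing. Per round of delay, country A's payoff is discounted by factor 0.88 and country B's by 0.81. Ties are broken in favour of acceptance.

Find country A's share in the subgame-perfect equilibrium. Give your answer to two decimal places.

500.11

By backward induction:
Round 5 (country A proposes): country B will accept anything ≥ 0, so country A offers 0 and keeps 600.
Round 4 (country B proposes): country A can get 600 next round, worth 0.88 × 600 = 528 now, so country B offers 528, keeping 72.
Round 3 (country A proposes): country B can get 72 next round, worth 0.81 × 72 = 58.32 now; country A offers that and keeps 541.68.
Round 2 (country B proposes): country A can get 541.68 next round, worth 0.88 × 541.68 = 476.6784 now, so country B offers 476.6784, keeping 123.3216.
Round 1 (country A proposes): country B can get 123.3216 next round, worth 0.81 × 123.3216 = 99.890496 now; country A offers that and keeps 500.109504.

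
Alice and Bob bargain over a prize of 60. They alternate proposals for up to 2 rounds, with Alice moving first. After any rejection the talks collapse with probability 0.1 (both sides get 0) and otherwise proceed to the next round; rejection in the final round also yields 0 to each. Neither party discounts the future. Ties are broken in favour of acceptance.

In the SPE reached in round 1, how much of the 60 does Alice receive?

6

Round 2 (Bob proposes): Alice will accept anything ≥ 0, so Bob offers 0 and keeps 60.
Round 1 (Alice proposes): rejecting gives Bob an expected 0.9 × 60 = 54, so Alice offers 54, keeping 6.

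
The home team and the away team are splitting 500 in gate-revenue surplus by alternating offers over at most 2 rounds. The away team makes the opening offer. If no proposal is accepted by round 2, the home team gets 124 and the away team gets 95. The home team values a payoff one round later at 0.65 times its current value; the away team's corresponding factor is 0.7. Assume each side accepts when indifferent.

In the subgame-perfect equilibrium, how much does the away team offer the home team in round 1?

263.25

Round 2 (the home team proposes): the away team gets 95 if talks fail, so the home team offers 95 and keeps 405.
Round 1 (the away team proposes): the home team can get 405 next round, worth 0.65 × 405 = 263.25 now, so the away team offers 263.25, keeping 236.75.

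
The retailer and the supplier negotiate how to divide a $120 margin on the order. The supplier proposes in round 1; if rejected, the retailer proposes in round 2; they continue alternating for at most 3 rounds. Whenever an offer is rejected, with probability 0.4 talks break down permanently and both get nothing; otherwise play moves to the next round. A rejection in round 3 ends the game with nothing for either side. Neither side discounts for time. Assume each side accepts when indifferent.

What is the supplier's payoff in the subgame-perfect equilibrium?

By backward induction:
Round 3 (the supplier proposes): rejection yields 0 for the retailer; the supplier offers 0 and keeps 120.
Round 2 (the retailer proposes): rejecting gives the supplier an expected 0.6 × 120 = 72; the retailer offers that and keeps 48.
Round 1 (the supplier proposes): rejecting gives the retailer an expected 0.6 × 48 = 28.8. The supplier offers 28.8 and keeps 120 − 28.8 = 91.2.

91.2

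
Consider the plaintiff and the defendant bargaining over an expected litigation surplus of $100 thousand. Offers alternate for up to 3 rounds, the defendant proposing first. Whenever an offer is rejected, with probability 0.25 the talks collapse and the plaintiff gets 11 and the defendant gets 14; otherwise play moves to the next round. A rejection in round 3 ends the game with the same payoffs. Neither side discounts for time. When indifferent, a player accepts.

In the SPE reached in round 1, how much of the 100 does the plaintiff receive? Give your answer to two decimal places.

25.06

By backward induction:
Round 3 (the defendant proposes): the plaintiff gets 11 if talks fail, so the defendant offers 11 and keeps 89.
Round 2 (the plaintiff proposes): rejecting gives the defendant an expected 0.75 × 89 + 0.25 × 14 = 70.25; the plaintiff offers that and keeps 29.75.
Round 1 (the defendant proposes): rejecting gives the plaintiff an expected 0.75 × 29.75 + 0.25 × 11 = 25.0625. The defendant offers 25.0625 and keeps 100 − 25.0625 = 74.9375.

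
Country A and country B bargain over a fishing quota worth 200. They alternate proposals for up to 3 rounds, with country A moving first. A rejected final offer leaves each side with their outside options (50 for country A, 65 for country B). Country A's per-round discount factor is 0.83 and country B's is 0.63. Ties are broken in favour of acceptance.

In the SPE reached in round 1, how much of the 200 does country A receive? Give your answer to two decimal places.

Solve by backward induction from round 3.
Round 3 (country A proposes): country B gets 65 if talks fail, so country A offers 65 and keeps 135.
Round 2 (country B proposes): country A can get 135 next round, worth 0.83 × 135 = 112.05 now, so country B offers 112.05, keeping 87.95.
Round 1 (country A proposes): country B can get 87.95 next round, worth 0.63 × 87.95 = 55.4085 now; country A offers that and keeps 144.5915.

144.59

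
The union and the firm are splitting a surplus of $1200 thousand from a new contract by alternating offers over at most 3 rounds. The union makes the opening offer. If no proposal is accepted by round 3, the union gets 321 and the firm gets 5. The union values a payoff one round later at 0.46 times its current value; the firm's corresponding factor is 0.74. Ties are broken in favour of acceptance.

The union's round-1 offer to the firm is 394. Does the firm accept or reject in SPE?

Work out the firm's continuation value if the offer is rejected.
Round 3 (the union proposes): the firm gets 5 if talks fail, so the union offers 5 and keeps 1195.
Round 2 (the firm proposes): the union can get 1195 next round, worth 0.46 × 1195 = 549.7 now; the firm offers that and keeps 650.3.
So by rejecting in round 1, the firm gets 650.3 next round, worth 0.74 × 650.3 = 481.222 now.
Offer 394 < 481.222, so the firm rejects.

Reject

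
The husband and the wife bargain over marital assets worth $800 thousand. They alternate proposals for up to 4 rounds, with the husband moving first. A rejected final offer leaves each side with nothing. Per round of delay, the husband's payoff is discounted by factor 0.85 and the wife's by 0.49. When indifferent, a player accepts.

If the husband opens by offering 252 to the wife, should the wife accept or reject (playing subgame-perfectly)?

Round 4 (the wife proposes): rejection yields 0 for the husband; the wife offers 0 and keeps 800.
Round 3 (the husband proposes): the wife can get 800 next round, worth 0.49 × 800 = 392 now; the husband offers that and keeps 408.
Round 2 (the wife proposes): the husband can get 408 next round, worth 0.85 × 408 = 346.8 now. The wife offers 346.8 and keeps 800 − 346.8 = 453.2.
So by rejecting in round 1, the wife gets 453.2 next round, worth 0.49 × 453.2 = 222.068 now.
Offer 252 ≥ 222.068, so the wife accepts.

Accept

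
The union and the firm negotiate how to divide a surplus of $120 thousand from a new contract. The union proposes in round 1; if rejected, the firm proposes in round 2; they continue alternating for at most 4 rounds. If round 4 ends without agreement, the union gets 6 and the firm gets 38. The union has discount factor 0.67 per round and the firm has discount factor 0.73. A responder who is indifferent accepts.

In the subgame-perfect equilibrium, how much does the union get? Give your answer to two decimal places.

50.39

Round 4 (the firm proposes): the union gets 6 if talks fail, so the firm offers 6 and keeps 114.
Round 3 (the union proposes): the firm can get 114 next round, worth 0.73 × 114 = 83.22 now. The union offers 83.22 and keeps 120 − 83.22 = 36.78.
Round 2 (the firm proposes): the union can get 36.78 next round, worth 0.67 × 36.78 = 24.6426 now. The firm offers 24.6426 and keeps 120 − 24.6426 = 95.3574.
Round 1 (the union proposes): the firm can get 95.3574 next round, worth 0.73 × 95.3574 = 69.610902 now. The union offers 69.610902 and keeps 120 − 69.610902 = 50.389098.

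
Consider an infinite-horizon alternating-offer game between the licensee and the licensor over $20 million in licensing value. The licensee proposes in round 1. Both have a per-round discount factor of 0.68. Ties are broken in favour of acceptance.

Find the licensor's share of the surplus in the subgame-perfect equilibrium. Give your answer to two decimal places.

Let x be the licensee's share when the licensee proposes and y be the licensor's share when the licensor proposes.
The licensor accepts iff offered ≥ 0.68·y, so x = 20 − 0.68y. Symmetrically y = 20 − 0.68x.
Substituting: x = 20 − 0.68(20 − 0.68x), giving x(1 − 0.68·0.68) = 20(1 − 0.68).
So x = 20 × 0.32 / 0.5376 ≈ 11.9048, and the licensor receives 20 − x ≈ 8.0952.

8.10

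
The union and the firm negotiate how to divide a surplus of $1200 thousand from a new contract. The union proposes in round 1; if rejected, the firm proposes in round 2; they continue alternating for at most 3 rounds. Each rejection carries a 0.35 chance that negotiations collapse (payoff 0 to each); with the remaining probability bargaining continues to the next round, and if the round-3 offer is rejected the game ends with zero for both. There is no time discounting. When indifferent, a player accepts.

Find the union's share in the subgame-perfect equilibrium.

927

Round 3 (the union proposes): rejection yields 0 for the firm; the union offers 0 and keeps 1200.
Round 2 (the firm proposes): rejecting gives the union an expected 0.65 × 1200 = 780, so the firm offers 780, keeping 420.
Round 1 (the union proposes): rejecting gives the firm an expected 0.65 × 420 = 273; the union offers that and keeps 927.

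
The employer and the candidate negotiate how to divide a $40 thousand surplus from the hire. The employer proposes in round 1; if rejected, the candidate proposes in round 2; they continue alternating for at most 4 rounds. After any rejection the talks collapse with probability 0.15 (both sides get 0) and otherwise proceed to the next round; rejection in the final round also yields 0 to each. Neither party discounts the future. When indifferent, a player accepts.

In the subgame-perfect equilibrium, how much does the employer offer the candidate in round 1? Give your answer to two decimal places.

29.67

By backward induction:
Round 4 (the candidate proposes): the employer will accept anything ≥ 0, so the candidate offers 0 and keeps 40.
Round 3 (the employer proposes): rejecting gives the candidate an expected 0.85 × 40 = 34, so the employer offers 34, keeping 6.
Round 2 (the candidate proposes): rejecting gives the employer an expected 0.85 × 6 = 5.1; the candidate offers that and keeps 34.9.
Round 1 (the employer proposes): rejecting gives the candidate an expected 0.85 × 34.9 = 29.665, so the employer offers 29.665, keeping 10.335.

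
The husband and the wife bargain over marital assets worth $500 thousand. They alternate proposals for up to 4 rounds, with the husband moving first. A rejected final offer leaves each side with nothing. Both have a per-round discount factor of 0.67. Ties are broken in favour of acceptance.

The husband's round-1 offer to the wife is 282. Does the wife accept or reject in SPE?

Round 4 (the wife proposes): rejection yields 0 for the husband; the wife offers 0 and keeps 500.
Round 3 (the husband proposes): the wife can get 500 next round, worth 0.67 × 500 = 335 now. The husband offers 335 and keeps 500 − 335 = 165.
Round 2 (the wife proposes): the husband can get 165 next round, worth 0.67 × 165 = 110.55 now; the wife offers that and keeps 389.45.
So by rejecting in round 1, the wife gets 389.45 next round, worth 0.67 × 389.45 = 260.9315 now.
Offer 282 ≥ 260.9315, so the wife accepts.

Accept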